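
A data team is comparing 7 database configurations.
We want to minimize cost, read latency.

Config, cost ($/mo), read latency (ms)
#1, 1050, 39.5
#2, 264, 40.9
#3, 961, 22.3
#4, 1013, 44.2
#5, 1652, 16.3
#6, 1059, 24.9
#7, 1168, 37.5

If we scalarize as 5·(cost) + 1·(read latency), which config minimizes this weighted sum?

#2

#1: 5·1050 + 1·39.5 = 5289.5
#2: 5·264 + 1·40.9 = 1360.9
#3: 5·961 + 1·22.3 = 4827.3
#4: 5·1013 + 1·44.2 = 5109.2
#5: 5·1652 + 1·16.3 = 8276.3
#6: 5·1059 + 1·24.9 = 5319.9
#7: 5·1168 + 1·37.5 = 5877.5
Lowest: #2 at 1360.9.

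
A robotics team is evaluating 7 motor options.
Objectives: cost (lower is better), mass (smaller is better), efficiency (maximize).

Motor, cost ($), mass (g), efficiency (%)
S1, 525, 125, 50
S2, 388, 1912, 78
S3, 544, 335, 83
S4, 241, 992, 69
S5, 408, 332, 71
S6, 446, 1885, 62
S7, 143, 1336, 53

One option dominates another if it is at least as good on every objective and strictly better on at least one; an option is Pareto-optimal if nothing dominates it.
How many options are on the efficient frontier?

S1: not dominated (best mass).
S2: not dominated.
S3: not dominated (best efficiency).
S4: not dominated.
S5: not dominated.
S6: dominated by S4 (cost 241≤446, mass 992≤1885, efficiency 69≥62).
S7: not dominated (best cost).
Pareto-optimal: S1, S2, S3, S4, S5, S7 → 6.

6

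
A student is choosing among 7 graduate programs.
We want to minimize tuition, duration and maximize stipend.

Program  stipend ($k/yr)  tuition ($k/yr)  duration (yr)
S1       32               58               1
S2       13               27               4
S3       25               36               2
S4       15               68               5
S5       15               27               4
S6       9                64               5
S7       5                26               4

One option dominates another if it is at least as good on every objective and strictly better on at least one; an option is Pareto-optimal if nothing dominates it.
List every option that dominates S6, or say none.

S1: stipend 32≥9, tuition 58≤64, duration 1≤5 — dominates S6.
S2: stipend 13≥9, tuition 27≤64, duration 4≤5 — dominates S6.
S3: stipend 25≥9, tuition 36≤64, duration 2≤5 — dominates S6.
S5: stipend 15≥9, tuition 27≤64, duration 4≤5 — dominates S6.
Others (S4, S7) are each worse than S6 on at least one objective.

S1, S2, S3, S5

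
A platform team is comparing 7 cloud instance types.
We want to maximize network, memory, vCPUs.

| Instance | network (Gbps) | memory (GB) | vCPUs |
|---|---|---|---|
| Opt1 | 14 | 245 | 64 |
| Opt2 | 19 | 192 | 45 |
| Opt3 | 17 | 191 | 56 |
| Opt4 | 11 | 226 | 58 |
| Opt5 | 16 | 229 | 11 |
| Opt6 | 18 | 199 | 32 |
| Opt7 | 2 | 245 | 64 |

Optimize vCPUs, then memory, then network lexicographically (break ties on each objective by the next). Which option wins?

First maximize vCPUs: best is 64, kept {Opt1, Opt7}.
Then maximize memory: best is 245, kept {Opt1, Opt7}.
Then maximize network: best is 14, kept {Opt1}.

Opt1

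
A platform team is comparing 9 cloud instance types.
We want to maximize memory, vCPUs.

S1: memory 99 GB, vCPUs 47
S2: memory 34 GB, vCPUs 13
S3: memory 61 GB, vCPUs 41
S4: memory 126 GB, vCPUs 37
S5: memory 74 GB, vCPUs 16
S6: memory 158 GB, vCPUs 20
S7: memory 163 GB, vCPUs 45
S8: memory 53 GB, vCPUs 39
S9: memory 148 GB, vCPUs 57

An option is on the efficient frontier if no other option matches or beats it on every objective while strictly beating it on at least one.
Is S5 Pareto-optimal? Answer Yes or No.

S1 vs S5: memory 99≥74, vCPUs 47≥16 — S1 is at least as good on every objective and strictly better on at least one, so S1 dominates S5.

No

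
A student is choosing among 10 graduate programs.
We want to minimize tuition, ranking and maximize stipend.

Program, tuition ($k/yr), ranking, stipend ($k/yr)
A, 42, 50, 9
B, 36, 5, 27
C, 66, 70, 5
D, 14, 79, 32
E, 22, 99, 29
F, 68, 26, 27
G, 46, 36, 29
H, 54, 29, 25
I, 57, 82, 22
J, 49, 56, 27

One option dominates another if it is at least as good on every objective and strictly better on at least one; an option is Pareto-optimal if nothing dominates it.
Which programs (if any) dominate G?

A: worse on ranking (50 vs 36).
B: worse on stipend (27 vs 29).
C: worse on tuition (66 vs 46).
D: worse on ranking (79 vs 36).
E: worse on ranking (99 vs 36).
F: worse on tuition (68 vs 46).
H: worse on tuition (54 vs 46).
I: worse on tuition (57 vs 46).
J: worse on tuition (49 vs 46).
No option dominates G.

none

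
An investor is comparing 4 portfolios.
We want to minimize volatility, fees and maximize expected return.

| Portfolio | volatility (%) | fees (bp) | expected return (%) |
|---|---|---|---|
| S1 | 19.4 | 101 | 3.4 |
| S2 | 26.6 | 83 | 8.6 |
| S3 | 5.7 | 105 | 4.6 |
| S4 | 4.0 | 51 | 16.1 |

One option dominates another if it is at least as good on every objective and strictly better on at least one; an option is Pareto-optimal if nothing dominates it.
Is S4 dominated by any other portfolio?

S1: worse on volatility (19.4 vs 4.0).
S2: worse on volatility (26.6 vs 4.0).
S3: worse on volatility (5.7 vs 4.0).
No option is at least as good as S4 on every objective and strictly better on one.

No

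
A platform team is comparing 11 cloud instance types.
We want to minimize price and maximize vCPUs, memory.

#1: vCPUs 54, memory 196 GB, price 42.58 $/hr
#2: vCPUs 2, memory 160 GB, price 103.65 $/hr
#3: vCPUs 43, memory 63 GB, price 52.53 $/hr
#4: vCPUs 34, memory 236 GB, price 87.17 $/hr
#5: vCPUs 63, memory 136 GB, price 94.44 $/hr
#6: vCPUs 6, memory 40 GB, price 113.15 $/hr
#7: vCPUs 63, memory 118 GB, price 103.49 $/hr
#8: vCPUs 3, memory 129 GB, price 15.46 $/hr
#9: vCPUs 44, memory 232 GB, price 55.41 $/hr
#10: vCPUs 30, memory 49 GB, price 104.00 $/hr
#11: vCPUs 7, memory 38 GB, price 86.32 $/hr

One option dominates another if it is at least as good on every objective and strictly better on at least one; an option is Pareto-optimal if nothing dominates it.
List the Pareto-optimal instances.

#1, #4, #5, #8, #9

#1: not dominated.
#2: dominated by #1 (vCPUs 54≥2, memory 196≥160, price 42.58≤103.65).
#3: dominated by #1 (vCPUs 54≥43, memory 196≥63, price 42.58≤52.53).
#4: not dominated (best memory).
#5: not dominated.
#6: dominated by #1 (vCPUs 54≥6, memory 196≥40, price 42.58≤113.15).
#7: dominated by #5 (vCPUs 63≥63, memory 136≥118, price 94.44≤103.49).
#8: not dominated (best price).
#9: not dominated.
#10: dominated by #1 (vCPUs 54≥30, memory 196≥49, price 42.58≤104.00).
#11: dominated by #1 (vCPUs 54≥7, memory 196≥38, price 42.58≤86.32).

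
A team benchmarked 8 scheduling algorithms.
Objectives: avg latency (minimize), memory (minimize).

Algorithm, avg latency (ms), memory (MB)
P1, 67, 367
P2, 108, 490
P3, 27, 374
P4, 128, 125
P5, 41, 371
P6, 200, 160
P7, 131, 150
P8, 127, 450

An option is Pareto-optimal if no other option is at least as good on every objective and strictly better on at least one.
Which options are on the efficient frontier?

P1, P3, P4, P5

P1: not dominated.
P2: dominated by P1 (avg latency 67≤108, memory 367≤490).
P3: not dominated (best avg latency).
P4: not dominated (best memory).
P5: not dominated.
P6: dominated by P4 (avg latency 128≤200, memory 125≤160).
P7: dominated by P4 (avg latency 128≤131, memory 125≤150).
P8: dominated by P1 (avg latency 67≤127, memory 367≤450).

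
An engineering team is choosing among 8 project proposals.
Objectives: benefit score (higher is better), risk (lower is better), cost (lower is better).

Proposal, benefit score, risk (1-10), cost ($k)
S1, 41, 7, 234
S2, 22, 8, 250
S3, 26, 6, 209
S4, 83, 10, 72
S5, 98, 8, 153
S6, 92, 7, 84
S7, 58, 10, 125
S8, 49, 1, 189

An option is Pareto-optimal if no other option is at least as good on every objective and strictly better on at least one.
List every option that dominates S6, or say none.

none

S1: worse on benefit score (41 vs 92).
S2: worse on benefit score (22 vs 92).
S3: worse on benefit score (26 vs 92).
S4: worse on benefit score (83 vs 92).
S5: worse on risk (8 vs 7).
S7: worse on benefit score (58 vs 92).
S8: worse on benefit score (49 vs 92).
No option dominates S6.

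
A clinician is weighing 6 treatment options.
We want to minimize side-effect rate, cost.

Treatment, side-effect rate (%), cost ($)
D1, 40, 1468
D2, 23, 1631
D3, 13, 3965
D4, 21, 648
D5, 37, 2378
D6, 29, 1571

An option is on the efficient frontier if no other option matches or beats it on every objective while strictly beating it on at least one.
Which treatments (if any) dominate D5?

D2: side-effect rate 23≤37, cost 1631≤2378 — dominates D5.
D4: side-effect rate 21≤37, cost 648≤2378 — dominates D5.
D6: side-effect rate 29≤37, cost 1571≤2378 — dominates D5.
Others (D1, D3) are each worse than D5 on at least one objective.

D2, D4, D6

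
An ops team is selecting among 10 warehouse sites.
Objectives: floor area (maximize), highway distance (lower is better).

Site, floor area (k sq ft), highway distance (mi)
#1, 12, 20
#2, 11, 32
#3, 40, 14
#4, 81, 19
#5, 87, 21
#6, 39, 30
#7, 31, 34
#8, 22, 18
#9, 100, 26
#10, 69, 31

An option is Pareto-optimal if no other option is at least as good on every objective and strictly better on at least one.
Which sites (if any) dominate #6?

#3, #4, #5, #9

#3: floor area 40≥39, highway distance 14≤30 — dominates #6.
#4: floor area 81≥39, highway distance 19≤30 — dominates #6.
#5: floor area 87≥39, highway distance 21≤30 — dominates #6.
#9: floor area 100≥39, highway distance 26≤30 — dominates #6.
Others (#1, #2, #7, #8, #10) are each worse than #6 on at least one objective.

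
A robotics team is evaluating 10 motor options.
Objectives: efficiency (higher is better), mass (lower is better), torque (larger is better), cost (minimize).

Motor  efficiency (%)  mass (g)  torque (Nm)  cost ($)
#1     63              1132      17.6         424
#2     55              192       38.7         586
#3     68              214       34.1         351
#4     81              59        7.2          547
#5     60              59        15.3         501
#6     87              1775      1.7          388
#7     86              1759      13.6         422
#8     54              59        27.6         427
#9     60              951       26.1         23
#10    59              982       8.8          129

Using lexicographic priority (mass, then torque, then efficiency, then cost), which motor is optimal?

#8

First minimize mass: best is 59, kept {#4, #5, #8}.
Then maximize torque: best is 27.6, kept {#8}.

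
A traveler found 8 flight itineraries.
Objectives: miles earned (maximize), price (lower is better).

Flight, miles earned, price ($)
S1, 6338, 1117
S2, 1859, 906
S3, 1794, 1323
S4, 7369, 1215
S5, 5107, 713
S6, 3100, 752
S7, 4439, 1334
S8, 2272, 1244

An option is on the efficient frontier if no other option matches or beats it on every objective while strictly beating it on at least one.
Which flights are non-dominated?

S1: not dominated.
S2: dominated by S5 (miles earned 5107≥1859, price 713≤906).
S3: dominated by S1 (miles earned 6338≥1794, price 1117≤1323).
S4: not dominated (best miles earned).
S5: not dominated (best price).
S6: dominated by S5 (miles earned 5107≥3100, price 713≤752).
S7: dominated by S1 (miles earned 6338≥4439, price 1117≤1334).
S8: dominated by S1 (miles earned 6338≥2272, price 1117≤1244).

S1, S4, S5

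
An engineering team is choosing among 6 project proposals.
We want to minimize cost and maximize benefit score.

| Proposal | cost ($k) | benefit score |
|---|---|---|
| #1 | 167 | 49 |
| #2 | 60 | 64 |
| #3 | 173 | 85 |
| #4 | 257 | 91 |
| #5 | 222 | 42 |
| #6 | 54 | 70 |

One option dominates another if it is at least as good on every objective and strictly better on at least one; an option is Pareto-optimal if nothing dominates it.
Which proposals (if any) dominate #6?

#1: worse on cost (167 vs 54).
#2: worse on cost (60 vs 54).
#3: worse on cost (173 vs 54).
#4: worse on cost (257 vs 54).
#5: worse on cost (222 vs 54).
No option dominates #6.

none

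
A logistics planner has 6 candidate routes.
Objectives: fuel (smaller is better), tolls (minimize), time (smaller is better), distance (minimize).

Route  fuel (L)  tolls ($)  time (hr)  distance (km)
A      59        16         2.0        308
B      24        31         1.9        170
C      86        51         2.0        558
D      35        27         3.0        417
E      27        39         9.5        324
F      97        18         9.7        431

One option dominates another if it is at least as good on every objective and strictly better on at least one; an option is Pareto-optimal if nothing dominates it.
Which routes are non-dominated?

A, B, D

A: not dominated (best tolls).
B: not dominated (best fuel).
C: dominated by A (fuel 59≤86, tolls 16≤51, time 2.0≤2.0, distance 308≤558).
D: not dominated.
E: dominated by B (fuel 24≤27, tolls 31≤39, time 1.9≤9.5, distance 170≤324).
F: dominated by A (fuel 59≤97, tolls 16≤18, time 2.0≤9.7, distance 308≤431).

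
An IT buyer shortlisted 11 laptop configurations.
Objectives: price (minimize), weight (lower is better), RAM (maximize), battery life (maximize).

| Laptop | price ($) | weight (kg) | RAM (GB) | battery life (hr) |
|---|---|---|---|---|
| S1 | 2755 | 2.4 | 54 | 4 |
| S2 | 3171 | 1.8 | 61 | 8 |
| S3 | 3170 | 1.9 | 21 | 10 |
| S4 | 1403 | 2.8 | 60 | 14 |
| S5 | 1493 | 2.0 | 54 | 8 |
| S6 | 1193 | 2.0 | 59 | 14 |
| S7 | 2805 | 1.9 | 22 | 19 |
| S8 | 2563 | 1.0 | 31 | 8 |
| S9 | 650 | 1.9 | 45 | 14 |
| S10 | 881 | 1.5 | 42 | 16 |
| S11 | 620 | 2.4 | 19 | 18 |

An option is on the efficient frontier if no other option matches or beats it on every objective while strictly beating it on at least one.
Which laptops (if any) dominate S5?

S6: price 1193≤1493, weight 2.0≤2.0, RAM 59≥54, battery life 14≥8 — dominates S5.
Others (S1, S2, S3, S4, S7, S8, S9, S10, S11) are each worse than S5 on at least one objective.

S6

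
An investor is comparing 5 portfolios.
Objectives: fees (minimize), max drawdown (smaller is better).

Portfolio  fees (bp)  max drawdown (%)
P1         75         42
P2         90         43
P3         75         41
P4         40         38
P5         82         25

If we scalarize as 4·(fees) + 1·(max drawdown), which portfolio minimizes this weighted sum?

P1: 4·75 + 1·42 = 342
P2: 4·90 + 1·43 = 403
P3: 4·75 + 1·41 = 341
P4: 4·40 + 1·38 = 198
P5: 4·82 + 1·25 = 353
Lowest: P4 at 198.

P4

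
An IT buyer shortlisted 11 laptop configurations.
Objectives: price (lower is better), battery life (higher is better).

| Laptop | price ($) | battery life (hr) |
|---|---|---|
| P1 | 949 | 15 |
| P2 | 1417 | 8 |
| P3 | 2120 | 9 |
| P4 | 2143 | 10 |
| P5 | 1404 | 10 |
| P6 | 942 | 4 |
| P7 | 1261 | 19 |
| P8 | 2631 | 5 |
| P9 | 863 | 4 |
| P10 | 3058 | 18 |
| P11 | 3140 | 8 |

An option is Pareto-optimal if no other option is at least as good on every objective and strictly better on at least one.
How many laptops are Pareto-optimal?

P1: not dominated.
P2: dominated by P1 (price 949≤1417, battery life 15≥8).
P3: dominated by P1 (price 949≤2120, battery life 15≥9).
P4: dominated by P1 (price 949≤2143, battery life 15≥10).
P5: dominated by P1 (price 949≤1404, battery life 15≥10).
P6: dominated by P9 (price 863≤942, battery life 4≥4).
P7: not dominated (best battery life).
P8: dominated by P1 (price 949≤2631, battery life 15≥5).
P9: not dominated (best price).
P10: dominated by P7 (price 1261≤3058, battery life 19≥18).
P11: dominated by P1 (price 949≤3140, battery life 15≥8).
Pareto-optimal: P1, P7, P9 → 3.

3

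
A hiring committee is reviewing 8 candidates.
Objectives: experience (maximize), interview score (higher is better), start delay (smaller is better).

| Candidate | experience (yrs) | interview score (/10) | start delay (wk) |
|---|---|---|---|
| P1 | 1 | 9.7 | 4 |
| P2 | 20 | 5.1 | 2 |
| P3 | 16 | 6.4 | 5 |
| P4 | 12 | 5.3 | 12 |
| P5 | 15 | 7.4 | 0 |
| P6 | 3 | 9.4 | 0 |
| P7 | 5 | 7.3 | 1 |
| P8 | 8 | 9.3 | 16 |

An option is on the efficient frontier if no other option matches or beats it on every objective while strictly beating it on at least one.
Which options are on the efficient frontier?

P1: not dominated (best interview score).
P2: not dominated (best experience).
P3: not dominated.
P4: dominated by P3 (experience 16≥12, interview score 6.4≥5.3, start delay 5≤12).
P5: not dominated.
P6: not dominated.
P7: dominated by P5 (experience 15≥5, interview score 7.4≥7.3, start delay 0≤1).
P8: not dominated.

P1, P2, P3, P5, P6, P8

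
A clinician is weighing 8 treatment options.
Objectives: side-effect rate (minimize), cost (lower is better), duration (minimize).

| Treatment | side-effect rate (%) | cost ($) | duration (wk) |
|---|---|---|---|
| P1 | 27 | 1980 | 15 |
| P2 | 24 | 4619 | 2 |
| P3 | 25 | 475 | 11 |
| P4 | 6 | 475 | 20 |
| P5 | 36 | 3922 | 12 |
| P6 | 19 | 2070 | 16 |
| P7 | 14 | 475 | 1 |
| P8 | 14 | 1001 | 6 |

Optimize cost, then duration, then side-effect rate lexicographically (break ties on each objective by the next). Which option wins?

P7

First minimize cost: best is 475, kept {P3, P4, P7}.
Then minimize duration: best is 1, kept {P7}.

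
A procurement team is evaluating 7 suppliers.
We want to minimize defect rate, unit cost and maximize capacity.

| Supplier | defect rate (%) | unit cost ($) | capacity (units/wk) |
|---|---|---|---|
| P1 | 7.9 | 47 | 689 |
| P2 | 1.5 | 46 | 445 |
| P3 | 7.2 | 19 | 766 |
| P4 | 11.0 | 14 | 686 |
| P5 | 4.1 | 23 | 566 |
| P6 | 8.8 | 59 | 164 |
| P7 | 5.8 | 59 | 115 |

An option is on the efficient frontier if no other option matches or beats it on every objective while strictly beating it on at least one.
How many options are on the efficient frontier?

4

P1: dominated by P3 (defect rate 7.2≤7.9, unit cost 19≤47, capacity 766≥689).
P2: not dominated (best defect rate).
P3: not dominated (best capacity).
P4: not dominated (best unit cost).
P5: not dominated.
P6: dominated by P1 (defect rate 7.9≤8.8, unit cost 47≤59, capacity 689≥164).
P7: dominated by P2 (defect rate 1.5≤5.8, unit cost 46≤59, capacity 445≥115).
Pareto-optimal: P2, P3, P4, P5 → 4.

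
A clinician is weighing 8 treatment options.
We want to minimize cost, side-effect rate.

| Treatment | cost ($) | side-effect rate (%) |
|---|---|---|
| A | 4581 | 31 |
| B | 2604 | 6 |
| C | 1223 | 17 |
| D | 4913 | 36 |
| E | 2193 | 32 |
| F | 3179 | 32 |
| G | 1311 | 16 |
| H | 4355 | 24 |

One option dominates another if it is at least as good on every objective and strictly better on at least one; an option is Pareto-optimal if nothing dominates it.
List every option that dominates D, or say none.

A, B, C, E, F, G, H

A: cost 4581≤4913, side-effect rate 31≤36 — dominates D.
B: cost 2604≤4913, side-effect rate 6≤36 — dominates D.
C: cost 1223≤4913, side-effect rate 17≤36 — dominates D.
E: cost 2193≤4913, side-effect rate 32≤36 — dominates D.
F: cost 3179≤4913, side-effect rate 32≤36 — dominates D.
G: cost 1311≤4913, side-effect rate 16≤36 — dominates D.
H: cost 4355≤4913, side-effect rate 24≤36 — dominates D.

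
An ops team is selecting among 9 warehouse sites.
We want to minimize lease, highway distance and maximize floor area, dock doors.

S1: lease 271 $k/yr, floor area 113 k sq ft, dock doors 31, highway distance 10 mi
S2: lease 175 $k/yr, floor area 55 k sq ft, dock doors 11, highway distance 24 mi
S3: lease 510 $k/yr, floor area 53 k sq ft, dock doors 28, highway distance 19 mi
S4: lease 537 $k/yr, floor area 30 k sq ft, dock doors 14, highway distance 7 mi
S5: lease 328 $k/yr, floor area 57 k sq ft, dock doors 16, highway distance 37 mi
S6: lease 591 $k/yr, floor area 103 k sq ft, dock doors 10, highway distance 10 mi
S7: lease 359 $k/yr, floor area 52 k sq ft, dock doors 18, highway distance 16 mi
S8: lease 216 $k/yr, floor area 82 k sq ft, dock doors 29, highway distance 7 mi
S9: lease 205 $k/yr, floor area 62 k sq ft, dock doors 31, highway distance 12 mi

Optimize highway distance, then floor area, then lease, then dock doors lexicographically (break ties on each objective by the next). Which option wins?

S8

First minimize highway distance: best is 7, kept {S4, S8}.
Then maximize floor area: best is 82, kept {S8}.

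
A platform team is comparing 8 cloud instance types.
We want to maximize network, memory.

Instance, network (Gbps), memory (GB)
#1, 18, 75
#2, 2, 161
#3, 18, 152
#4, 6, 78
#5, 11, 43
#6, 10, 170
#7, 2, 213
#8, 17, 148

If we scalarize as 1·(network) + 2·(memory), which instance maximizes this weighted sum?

#7

#1: 1·18 + 2·75 = 168
#2: 1·2 + 2·161 = 324
#3: 1·18 + 2·152 = 322
#4: 1·6 + 2·78 = 162
#5: 1·11 + 2·43 = 97
#6: 1·10 + 2·170 = 350
#7: 1·2 + 2·213 = 428
#8: 1·17 + 2·148 = 313
Highest: #7 at 428.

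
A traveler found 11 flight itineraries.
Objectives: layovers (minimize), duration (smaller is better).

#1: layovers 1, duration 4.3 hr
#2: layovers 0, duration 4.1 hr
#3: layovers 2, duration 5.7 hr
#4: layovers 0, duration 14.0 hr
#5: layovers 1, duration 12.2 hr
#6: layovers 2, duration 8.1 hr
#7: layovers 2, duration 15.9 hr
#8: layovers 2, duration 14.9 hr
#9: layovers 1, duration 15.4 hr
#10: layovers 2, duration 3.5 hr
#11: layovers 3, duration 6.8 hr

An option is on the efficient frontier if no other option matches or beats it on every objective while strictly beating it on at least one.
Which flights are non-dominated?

#1: dominated by #2 (layovers 0≤1, duration 4.1≤4.3).
#2: not dominated.
#3: dominated by #1 (layovers 1≤2, duration 4.3≤5.7).
#4: dominated by #2 (layovers 0≤0, duration 4.1≤14.0).
#5: dominated by #1 (layovers 1≤1, duration 4.3≤12.2).
#6: dominated by #1 (layovers 1≤2, duration 4.3≤8.1).
#7: dominated by #1 (layovers 1≤2, duration 4.3≤15.9).
#8: dominated by #1 (layovers 1≤2, duration 4.3≤14.9).
#9: dominated by #1 (layovers 1≤1, duration 4.3≤15.4).
#10: not dominated (best duration).
#11: dominated by #1 (layovers 1≤3, duration 4.3≤6.8).

#2, #10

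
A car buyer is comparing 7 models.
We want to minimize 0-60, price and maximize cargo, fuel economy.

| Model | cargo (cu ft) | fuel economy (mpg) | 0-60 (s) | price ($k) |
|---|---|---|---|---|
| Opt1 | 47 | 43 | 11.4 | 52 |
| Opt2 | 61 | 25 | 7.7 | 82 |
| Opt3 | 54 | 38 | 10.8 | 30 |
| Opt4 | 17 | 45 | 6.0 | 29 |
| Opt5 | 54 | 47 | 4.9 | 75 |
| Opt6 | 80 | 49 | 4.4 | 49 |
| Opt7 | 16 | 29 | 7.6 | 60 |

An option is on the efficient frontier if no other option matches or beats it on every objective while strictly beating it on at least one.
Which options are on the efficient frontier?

Opt1: dominated by Opt6 (cargo 80≥47, fuel economy 49≥43, 0-60 4.4≤11.4, price 49≤52).
Opt2: dominated by Opt6 (cargo 80≥61, fuel economy 49≥25, 0-60 4.4≤7.7, price 49≤82).
Opt3: not dominated.
Opt4: not dominated (best price).
Opt5: dominated by Opt6 (cargo 80≥54, fuel economy 49≥47, 0-60 4.4≤4.9, price 49≤75).
Opt6: not dominated (best cargo).
Opt7: dominated by Opt4 (cargo 17≥16, fuel economy 45≥29, 0-60 6.0≤7.6, price 29≤60).

Opt3, Opt4, Opt6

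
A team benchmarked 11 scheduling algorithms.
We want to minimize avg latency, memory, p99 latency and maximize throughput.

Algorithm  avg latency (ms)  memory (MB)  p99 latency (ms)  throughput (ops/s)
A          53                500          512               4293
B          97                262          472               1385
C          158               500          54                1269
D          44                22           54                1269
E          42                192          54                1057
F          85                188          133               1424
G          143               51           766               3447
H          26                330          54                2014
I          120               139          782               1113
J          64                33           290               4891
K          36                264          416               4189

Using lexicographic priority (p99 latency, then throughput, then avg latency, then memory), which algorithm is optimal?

H

First minimize p99 latency: best is 54, kept {C, D, E, H}.
Then maximize throughput: best is 2014, kept {H}.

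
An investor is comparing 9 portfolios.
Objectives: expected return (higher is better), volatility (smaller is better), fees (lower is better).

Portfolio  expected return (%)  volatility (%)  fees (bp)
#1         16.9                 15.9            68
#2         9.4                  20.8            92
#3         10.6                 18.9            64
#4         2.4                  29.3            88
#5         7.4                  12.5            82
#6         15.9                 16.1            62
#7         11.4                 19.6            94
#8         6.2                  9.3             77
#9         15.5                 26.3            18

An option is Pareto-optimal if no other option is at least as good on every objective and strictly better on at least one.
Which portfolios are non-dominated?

#1, #5, #6, #8, #9

#1: not dominated (best expected return).
#2: dominated by #1 (expected return 16.9≥9.4, volatility 15.9≤20.8, fees 68≤92).
#3: dominated by #6 (expected return 15.9≥10.6, volatility 16.1≤18.9, fees 62≤64).
#4: dominated by #1 (expected return 16.9≥2.4, volatility 15.9≤29.3, fees 68≤88).
#5: not dominated.
#6: not dominated.
#7: dominated by #1 (expected return 16.9≥11.4, volatility 15.9≤19.6, fees 68≤94).
#8: not dominated (best volatility).
#9: not dominated (best fees).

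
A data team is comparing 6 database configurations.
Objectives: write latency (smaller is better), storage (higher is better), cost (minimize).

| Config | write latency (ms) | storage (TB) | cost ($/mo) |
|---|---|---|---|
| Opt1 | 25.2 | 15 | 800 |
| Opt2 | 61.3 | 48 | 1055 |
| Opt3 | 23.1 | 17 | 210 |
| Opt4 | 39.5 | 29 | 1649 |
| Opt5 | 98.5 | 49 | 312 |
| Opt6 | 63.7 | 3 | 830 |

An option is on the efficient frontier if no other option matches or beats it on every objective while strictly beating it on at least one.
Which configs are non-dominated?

Opt2, Opt3, Opt4, Opt5

Opt1: dominated by Opt3 (write latency 23.1≤25.2, storage 17≥15, cost 210≤800).
Opt2: not dominated.
Opt3: not dominated (best write latency).
Opt4: not dominated.
Opt5: not dominated (best storage).
Opt6: dominated by Opt1 (write latency 25.2≤63.7, storage 15≥3, cost 800≤830).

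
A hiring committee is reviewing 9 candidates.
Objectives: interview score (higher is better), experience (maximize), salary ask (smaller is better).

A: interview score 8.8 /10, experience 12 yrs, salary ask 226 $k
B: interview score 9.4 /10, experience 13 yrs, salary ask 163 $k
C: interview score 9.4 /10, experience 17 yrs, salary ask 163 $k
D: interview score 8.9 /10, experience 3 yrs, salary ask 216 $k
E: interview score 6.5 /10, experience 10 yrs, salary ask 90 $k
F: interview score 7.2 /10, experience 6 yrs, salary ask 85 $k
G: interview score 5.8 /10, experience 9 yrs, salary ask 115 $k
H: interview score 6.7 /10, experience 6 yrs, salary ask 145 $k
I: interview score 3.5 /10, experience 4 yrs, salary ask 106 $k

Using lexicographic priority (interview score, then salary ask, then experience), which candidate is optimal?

C

First maximize interview score: best is 9.4, kept {B, C}.
Then minimize salary ask: best is 163, kept {B, C}.
Then maximize experience: best is 17, kept {C}.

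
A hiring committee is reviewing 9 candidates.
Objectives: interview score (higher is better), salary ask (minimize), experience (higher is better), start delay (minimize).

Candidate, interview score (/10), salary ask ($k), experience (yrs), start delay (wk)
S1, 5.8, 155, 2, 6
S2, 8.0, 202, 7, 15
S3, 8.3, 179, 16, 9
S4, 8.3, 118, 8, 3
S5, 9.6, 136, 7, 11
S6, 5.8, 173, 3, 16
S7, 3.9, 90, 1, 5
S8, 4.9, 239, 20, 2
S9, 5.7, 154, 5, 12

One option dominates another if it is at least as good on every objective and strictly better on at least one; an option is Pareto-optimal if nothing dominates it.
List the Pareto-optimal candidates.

S3, S4, S5, S7, S8

S1: dominated by S4 (interview score 8.3≥5.8, salary ask 118≤155, experience 8≥2, start delay 3≤6).
S2: dominated by S3 (interview score 8.3≥8.0, salary ask 179≤202, experience 16≥7, start delay 9≤15).
S3: not dominated.
S4: not dominated.
S5: not dominated (best interview score).
S6: dominated by S4 (interview score 8.3≥5.8, salary ask 118≤173, experience 8≥3, start delay 3≤16).
S7: not dominated (best salary ask).
S8: not dominated (best experience).
S9: dominated by S4 (interview score 8.3≥5.7, salary ask 118≤154, experience 8≥5, start delay 3≤12).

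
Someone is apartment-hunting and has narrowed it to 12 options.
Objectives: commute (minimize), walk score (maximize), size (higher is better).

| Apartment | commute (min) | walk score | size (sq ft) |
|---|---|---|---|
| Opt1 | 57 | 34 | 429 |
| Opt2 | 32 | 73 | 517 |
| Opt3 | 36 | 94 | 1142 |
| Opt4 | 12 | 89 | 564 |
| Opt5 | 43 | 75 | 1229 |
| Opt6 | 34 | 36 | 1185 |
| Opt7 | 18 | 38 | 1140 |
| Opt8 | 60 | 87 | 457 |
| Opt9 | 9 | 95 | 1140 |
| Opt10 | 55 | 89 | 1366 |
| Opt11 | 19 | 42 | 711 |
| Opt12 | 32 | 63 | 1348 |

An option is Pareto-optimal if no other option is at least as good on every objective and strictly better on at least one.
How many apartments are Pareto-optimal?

Opt1: dominated by Opt2 (commute 32≤57, walk score 73≥34, size 517≥429).
Opt2: dominated by Opt4 (commute 12≤32, walk score 89≥73, size 564≥517).
Opt3: not dominated.
Opt4: dominated by Opt9 (commute 9≤12, walk score 95≥89, size 1140≥564).
Opt5: not dominated.
Opt6: dominated by Opt12 (commute 32≤34, walk score 63≥36, size 1348≥1185).
Opt7: dominated by Opt9 (commute 9≤18, walk score 95≥38, size 1140≥1140).
Opt8: dominated by Opt3 (commute 36≤60, walk score 94≥87, size 1142≥457).
Opt9: not dominated (best commute).
Opt10: not dominated (best size).
Opt11: dominated by Opt9 (commute 9≤19, walk score 95≥42, size 1140≥711).
Opt12: not dominated.
Pareto-optimal: Opt3, Opt5, Opt9, Opt10, Opt12 → 5.

5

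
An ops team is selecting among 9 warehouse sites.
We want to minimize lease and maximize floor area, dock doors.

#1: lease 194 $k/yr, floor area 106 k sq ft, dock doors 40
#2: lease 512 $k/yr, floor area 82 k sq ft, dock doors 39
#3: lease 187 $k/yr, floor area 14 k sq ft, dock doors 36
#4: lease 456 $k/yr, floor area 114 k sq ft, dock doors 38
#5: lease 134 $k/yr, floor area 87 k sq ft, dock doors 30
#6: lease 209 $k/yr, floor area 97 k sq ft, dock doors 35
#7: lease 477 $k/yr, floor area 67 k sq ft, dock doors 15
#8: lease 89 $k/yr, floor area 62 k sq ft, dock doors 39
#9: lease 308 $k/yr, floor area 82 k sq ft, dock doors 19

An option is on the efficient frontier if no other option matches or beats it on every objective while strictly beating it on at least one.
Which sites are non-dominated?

#1: not dominated (best dock doors).
#2: dominated by #1 (lease 194≤512, floor area 106≥82, dock doors 40≥39).
#3: dominated by #8 (lease 89≤187, floor area 62≥14, dock doors 39≥36).
#4: not dominated (best floor area).
#5: not dominated.
#6: dominated by #1 (lease 194≤209, floor area 106≥97, dock doors 40≥35).
#7: dominated by #1 (lease 194≤477, floor area 106≥67, dock doors 40≥15).
#8: not dominated (best lease).
#9: dominated by #1 (lease 194≤308, floor area 106≥82, dock doors 40≥19).

#1, #4, #5, #8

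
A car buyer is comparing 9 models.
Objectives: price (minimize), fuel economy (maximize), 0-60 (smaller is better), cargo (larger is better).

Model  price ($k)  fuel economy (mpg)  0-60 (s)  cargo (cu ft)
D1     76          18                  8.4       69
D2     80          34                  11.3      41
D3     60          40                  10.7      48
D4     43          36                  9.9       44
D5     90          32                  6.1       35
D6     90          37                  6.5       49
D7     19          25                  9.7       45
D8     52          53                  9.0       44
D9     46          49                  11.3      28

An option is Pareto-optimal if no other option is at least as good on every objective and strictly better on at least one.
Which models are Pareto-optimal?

D1: not dominated (best cargo).
D2: dominated by D3 (price 60≤80, fuel economy 40≥34, 0-60 10.7≤11.3, cargo 48≥41).
D3: not dominated.
D4: not dominated.
D5: not dominated (best 0-60).
D6: not dominated.
D7: not dominated (best price).
D8: not dominated (best fuel economy).
D9: not dominated.

D1, D3, D4, D5, D6, D7, D8, D9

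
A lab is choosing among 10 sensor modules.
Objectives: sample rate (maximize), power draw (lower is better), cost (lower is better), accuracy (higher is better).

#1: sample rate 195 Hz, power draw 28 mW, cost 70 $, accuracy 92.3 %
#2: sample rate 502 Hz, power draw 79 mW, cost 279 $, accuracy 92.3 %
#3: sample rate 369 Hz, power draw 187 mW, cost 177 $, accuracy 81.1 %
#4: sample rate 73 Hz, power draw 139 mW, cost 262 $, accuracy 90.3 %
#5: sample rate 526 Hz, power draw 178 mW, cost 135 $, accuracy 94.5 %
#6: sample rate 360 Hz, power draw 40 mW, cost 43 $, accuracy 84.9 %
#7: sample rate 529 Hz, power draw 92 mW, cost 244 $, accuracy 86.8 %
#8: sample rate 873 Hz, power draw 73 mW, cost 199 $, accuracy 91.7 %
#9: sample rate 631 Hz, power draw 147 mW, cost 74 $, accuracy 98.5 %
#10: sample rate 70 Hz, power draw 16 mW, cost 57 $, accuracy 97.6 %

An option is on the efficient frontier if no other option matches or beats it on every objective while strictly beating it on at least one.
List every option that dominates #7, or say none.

#8: sample rate 873≥529, power draw 73≤92, cost 199≤244, accuracy 91.7≥86.8 — dominates #7.
Others (#1, #2, #3, #4, #5, #6, #9, #10) are each worse than #7 on at least one objective.

#8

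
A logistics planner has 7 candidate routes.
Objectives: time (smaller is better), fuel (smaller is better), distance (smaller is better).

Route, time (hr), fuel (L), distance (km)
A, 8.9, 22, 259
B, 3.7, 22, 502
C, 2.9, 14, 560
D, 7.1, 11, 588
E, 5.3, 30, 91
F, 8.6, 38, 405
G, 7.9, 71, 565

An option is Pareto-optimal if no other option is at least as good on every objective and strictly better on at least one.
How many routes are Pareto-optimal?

5

A: not dominated.
B: not dominated.
C: not dominated (best time).
D: not dominated (best fuel).
E: not dominated (best distance).
F: dominated by E (time 5.3≤8.6, fuel 30≤38, distance 91≤405).
G: dominated by B (time 3.7≤7.9, fuel 22≤71, distance 502≤565).
Pareto-optimal: A, B, C, D, E → 5.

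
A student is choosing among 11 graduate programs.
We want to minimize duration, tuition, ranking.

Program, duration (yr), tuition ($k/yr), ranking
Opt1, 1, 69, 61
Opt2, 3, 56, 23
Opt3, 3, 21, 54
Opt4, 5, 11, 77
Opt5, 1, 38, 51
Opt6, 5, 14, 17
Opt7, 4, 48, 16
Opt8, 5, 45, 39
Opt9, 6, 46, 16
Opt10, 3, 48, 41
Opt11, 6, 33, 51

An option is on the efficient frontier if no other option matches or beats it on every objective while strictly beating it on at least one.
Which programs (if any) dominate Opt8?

Opt6

Opt6: duration 5≤5, tuition 14≤45, ranking 17≤39 — dominates Opt8.
Others (Opt1, Opt2, Opt3, Opt4, Opt5, Opt7, Opt9, Opt10, Opt11) are each worse than Opt8 on at least one objective.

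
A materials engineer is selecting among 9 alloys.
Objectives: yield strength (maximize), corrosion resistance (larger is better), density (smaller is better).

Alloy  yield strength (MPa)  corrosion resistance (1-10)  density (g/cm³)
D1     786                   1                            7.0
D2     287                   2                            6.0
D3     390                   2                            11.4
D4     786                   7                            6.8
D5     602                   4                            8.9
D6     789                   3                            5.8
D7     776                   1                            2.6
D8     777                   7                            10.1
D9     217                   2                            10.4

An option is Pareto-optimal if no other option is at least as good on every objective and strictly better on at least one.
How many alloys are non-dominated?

D1: dominated by D4 (yield strength 786≥786, corrosion resistance 7≥1, density 6.8≤7.0).
D2: dominated by D6 (yield strength 789≥287, corrosion resistance 3≥2, density 5.8≤6.0).
D3: dominated by D4 (yield strength 786≥390, corrosion resistance 7≥2, density 6.8≤11.4).
D4: not dominated.
D5: dominated by D4 (yield strength 786≥602, corrosion resistance 7≥4, density 6.8≤8.9).
D6: not dominated (best yield strength).
D7: not dominated (best density).
D8: dominated by D4 (yield strength 786≥777, corrosion resistance 7≥7, density 6.8≤10.1).
D9: dominated by D2 (yield strength 287≥217, corrosion resistance 2≥2, density 6.0≤10.4).
Pareto-optimal: D4, D6, D7 → 3.

3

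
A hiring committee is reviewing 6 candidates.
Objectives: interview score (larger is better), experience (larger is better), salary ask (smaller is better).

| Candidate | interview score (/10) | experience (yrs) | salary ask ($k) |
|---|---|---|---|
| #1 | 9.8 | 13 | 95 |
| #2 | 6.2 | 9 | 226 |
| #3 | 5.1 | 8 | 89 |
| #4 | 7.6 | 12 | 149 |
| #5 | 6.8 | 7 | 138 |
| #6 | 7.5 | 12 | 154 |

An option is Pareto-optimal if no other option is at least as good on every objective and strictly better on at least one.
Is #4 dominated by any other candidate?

#1 vs #4: interview score 9.8≥7.6, experience 13≥12, salary ask 95≤149 — #1 is at least as good on every objective and strictly better on at least one, so #1 dominates #4.

Yes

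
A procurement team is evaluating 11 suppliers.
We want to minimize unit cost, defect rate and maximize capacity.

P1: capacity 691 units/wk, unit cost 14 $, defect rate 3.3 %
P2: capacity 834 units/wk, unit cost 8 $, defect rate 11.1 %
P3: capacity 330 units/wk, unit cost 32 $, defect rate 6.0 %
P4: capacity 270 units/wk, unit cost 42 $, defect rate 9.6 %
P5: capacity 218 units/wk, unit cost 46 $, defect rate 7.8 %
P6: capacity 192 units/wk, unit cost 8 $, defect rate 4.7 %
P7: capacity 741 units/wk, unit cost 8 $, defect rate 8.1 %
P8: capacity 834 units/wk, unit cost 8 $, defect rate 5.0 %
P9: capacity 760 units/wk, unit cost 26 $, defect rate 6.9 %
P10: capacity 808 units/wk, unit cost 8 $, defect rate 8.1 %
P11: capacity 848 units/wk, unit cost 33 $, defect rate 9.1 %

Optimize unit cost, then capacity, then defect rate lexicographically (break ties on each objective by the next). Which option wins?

P8

First minimize unit cost: best is 8, kept {P2, P6, P7, P8, P10}.
Then maximize capacity: best is 834, kept {P2, P8}.
Then minimize defect rate: best is 5.0, kept {P8}.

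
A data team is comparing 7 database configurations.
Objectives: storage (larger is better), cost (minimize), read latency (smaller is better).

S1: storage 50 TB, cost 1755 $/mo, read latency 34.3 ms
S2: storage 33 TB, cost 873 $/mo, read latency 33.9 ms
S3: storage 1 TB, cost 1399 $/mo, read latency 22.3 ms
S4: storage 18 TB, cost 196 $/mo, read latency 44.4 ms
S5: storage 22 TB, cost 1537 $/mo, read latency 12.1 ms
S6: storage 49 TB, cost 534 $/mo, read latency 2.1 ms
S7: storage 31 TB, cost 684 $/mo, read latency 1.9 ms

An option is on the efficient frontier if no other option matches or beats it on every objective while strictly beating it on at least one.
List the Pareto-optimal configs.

S1: not dominated (best storage).
S2: dominated by S6 (storage 49≥33, cost 534≤873, read latency 2.1≤33.9).
S3: dominated by S6 (storage 49≥1, cost 534≤1399, read latency 2.1≤22.3).
S4: not dominated (best cost).
S5: dominated by S6 (storage 49≥22, cost 534≤1537, read latency 2.1≤12.1).
S6: not dominated.
S7: not dominated (best read latency).

S1, S4, S6, S7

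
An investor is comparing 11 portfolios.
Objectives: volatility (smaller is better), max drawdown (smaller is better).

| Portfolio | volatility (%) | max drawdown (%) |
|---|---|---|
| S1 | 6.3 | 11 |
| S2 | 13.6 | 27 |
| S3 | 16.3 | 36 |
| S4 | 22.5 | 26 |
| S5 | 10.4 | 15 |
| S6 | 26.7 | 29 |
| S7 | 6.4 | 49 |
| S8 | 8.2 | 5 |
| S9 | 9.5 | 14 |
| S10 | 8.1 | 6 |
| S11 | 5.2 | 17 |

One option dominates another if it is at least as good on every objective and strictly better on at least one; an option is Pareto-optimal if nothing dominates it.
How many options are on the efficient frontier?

S1: not dominated.
S2: dominated by S1 (volatility 6.3≤13.6, max drawdown 11≤27).
S3: dominated by S1 (volatility 6.3≤16.3, max drawdown 11≤36).
S4: dominated by S1 (volatility 6.3≤22.5, max drawdown 11≤26).
S5: dominated by S1 (volatility 6.3≤10.4, max drawdown 11≤15).
S6: dominated by S1 (volatility 6.3≤26.7, max drawdown 11≤29).
S7: dominated by S1 (volatility 6.3≤6.4, max drawdown 11≤49).
S8: not dominated (best max drawdown).
S9: dominated by S1 (volatility 6.3≤9.5, max drawdown 11≤14).
S10: not dominated.
S11: not dominated (best volatility).
Pareto-optimal: S1, S8, S10, S11 → 4.

4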